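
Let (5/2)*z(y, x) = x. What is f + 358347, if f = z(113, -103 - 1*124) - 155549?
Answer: 1013536/5 ≈ 2.0271e+5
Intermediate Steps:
z(y, x) = 2*x/5
f = -778199/5 (f = 2*(-103 - 1*124)/5 - 155549 = 2*(-103 - 124)/5 - 155549 = (⅖)*(-227) - 155549 = -454/5 - 155549 = -778199/5 ≈ -1.5564e+5)
f + 358347 = -778199/5 + 358347 = 1013536/5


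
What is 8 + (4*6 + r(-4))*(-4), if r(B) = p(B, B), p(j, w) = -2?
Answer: -80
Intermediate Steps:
r(B) = -2
8 + (4*6 + r(-4))*(-4) = 8 + (4*6 - 2)*(-4) = 8 + (24 - 2)*(-4) = 8 + 22*(-4) = 8 - 88 = -80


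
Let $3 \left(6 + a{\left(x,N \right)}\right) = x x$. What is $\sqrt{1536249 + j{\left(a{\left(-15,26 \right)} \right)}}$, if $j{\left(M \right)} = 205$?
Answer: $\sqrt{1536454} \approx 1239.5$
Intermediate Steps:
$a{\left(x,N \right)} = -6 + \frac{x^{2}}{3}$ ($a{\left(x,N \right)} = -6 + \frac{x x}{3} = -6 + \frac{x^{2}}{3}$)
$\sqrt{1536249 + j{\left(a{\left(-15,26 \right)} \right)}} = \sqrt{1536249 + 205} = \sqrt{1536454}$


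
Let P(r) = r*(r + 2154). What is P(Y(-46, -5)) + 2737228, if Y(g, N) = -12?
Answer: 2711524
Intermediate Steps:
P(r) = r*(2154 + r)
P(Y(-46, -5)) + 2737228 = -12*(2154 - 12) + 2737228 = -12*2142 + 2737228 = -25704 + 2737228 = 2711524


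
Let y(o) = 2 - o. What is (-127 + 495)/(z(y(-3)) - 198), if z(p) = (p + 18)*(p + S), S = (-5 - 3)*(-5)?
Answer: 368/837 ≈ 0.43967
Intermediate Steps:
S = 40 (S = -8*(-5) = 40)
z(p) = (18 + p)*(40 + p) (z(p) = (p + 18)*(p + 40) = (18 + p)*(40 + p))
(-127 + 495)/(z(y(-3)) - 198) = (-127 + 495)/((720 + (2 - 1*(-3))**2 + 58*(2 - 1*(-3))) - 198) = 368/((720 + (2 + 3)**2 + 58*(2 + 3)) - 198) = 368/((720 + 5**2 + 58*5) - 198) = 368/((720 + 25 + 290) - 198) = 368/(1035 - 198) = 368/837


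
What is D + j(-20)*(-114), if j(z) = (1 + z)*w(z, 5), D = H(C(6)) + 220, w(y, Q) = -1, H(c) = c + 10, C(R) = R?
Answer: -1930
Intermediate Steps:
H(c) = 10 + c
D = 236 (D = (10 + 6) + 220 = 16 + 220 = 236)
j(z) = -1 - z (j(z) = (1 + z)*(-1) = -1 - z)
D + j(-20)*(-114) = 236 + (-1 - 1*(-20))*(-114) = 236 + (-1 + 20)*(-114) = 236 + 19*(-114) = 236 - 2166 = -1930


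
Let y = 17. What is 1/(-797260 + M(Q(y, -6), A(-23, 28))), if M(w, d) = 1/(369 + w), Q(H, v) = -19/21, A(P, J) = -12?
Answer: -7730/6162819779 ≈ -1.2543e-6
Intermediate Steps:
Q(H, v) = -19/21 (Q(H, v) = -19*1/21 = -19/21)
1/(-797260 + M(Q(y, -6), A(-23, 28))) = 1/(-797260 + 1/(369 - 19/21)) = 1/(-797260 + 1/(7730/21)) = 1/(-797260 + 21/7730) = 1/(-6162819779/7730) = -7730/6162819779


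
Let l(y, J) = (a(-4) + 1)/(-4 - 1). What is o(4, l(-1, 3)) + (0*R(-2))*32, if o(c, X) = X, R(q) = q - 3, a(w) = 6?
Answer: -7/5 ≈ -1.4000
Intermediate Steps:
R(q) = -3 + q
l(y, J) = -7/5 (l(y, J) = (6 + 1)/(-4 - 1) = 7/(-5) = 7*(-1/5) = -7/5)
o(4, l(-1, 3)) + (0*R(-2))*32 = -7/5 + (0*(-3 - 2))*32 = -7/5 + (0*(-5))*32 = -7/5 + 0*32 = -7/5 + 0 = -7/5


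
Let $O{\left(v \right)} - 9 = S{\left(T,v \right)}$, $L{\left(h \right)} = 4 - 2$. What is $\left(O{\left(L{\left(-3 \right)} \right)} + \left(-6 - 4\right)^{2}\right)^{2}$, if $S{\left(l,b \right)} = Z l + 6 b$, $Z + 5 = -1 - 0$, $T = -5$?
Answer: $22801$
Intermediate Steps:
$Z = -6$ ($Z = -5 - 1 = -6$)
$L{\left(h \right)} = 2$
$S{\left(l,b \right)} = - 6 l + 6 b$
$O{\left(v \right)} = 39 + 6 v$ ($O{\left(v \right)} = 9 + \left(\left(-6\right) \left(-5\right) + 6 v\right) = 9 + \left(30 + 6 v\right) = 39 + 6 v$)
$\left(O{\left(L{\left(-3 \right)} \right)} + \left(-6 - 4\right)^{2}\right)^{2} = \left(\left(39 + 6 \cdot 2\right) + \left(-6 - 4\right)^{2}\right)^{2} = \left(\left(39 + 12\right) + \left(-10\right)^{2}\right)^{2} = \left(51 + 100\right)^{2} = 151^{2} = 22801$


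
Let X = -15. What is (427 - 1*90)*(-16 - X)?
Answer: -337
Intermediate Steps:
(427 - 1*90)*(-16 - X) = (427 - 1*90)*(-16 - 1*(-15)) = (427 - 90)*(-16 + 15) = 337*(-1) = -337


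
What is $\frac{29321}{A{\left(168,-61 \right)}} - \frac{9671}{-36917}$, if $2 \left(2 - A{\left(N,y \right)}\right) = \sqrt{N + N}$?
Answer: $- \frac{56950343}{77720} - \frac{29321 \sqrt{21}}{40} \approx -4091.9$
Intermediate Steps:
$A{\left(N,y \right)} = 2 - \frac{\sqrt{2} \sqrt{N}}{2}$ ($A{\left(N,y \right)} = 2 - \frac{\sqrt{N + N}}{2} = 2 - \frac{\sqrt{2 N}}{2} = 2 - \frac{\sqrt{2} \sqrt{N}}{2}$)
$\frac{29321}{A{\left(168,-61 \right)}} - \frac{9671}{-36917} = \frac{29321}{2 - \frac{\sqrt{2} \sqrt{168}}{2}} - \frac{9671}{-36917} = \frac{29321}{2 - \frac{\sqrt{2} \cdot 2 \sqrt{42}}{2}} - - \frac{509}{1943} = \frac{29321}{2 - 2 \sqrt{21}} + \frac{509}{1943} = \frac{509}{1943} + \frac{29321}{2 - 2 \sqrt{21}}$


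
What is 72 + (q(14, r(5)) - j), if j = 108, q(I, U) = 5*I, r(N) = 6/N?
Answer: 34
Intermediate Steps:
72 + (q(14, r(5)) - j) = 72 + (5*14 - 1*108) = 72 + (70 - 108) = 72 - 38 = 34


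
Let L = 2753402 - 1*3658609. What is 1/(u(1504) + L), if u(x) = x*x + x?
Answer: 1/1358313 ≈ 7.3621e-7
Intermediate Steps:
u(x) = x + x² (u(x) = x² + x = x + x²)
L = -905207 (L = 2753402 - 3658609 = -905207)
1/(u(1504) + L) = 1/(1504*(1 + 1504) - 905207) = 1/(1504*1505 - 905207) = 1/(2263520 - 905207) = 1/1358313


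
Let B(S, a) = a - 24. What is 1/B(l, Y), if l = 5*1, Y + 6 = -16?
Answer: -1/46 ≈ -0.021739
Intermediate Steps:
Y = -22 (Y = -6 - 16 = -22)
l = 5
B(S, a) = -24 + a
1/B(l, Y) = 1/(-24 - 22) = 1/(-46) = -1/46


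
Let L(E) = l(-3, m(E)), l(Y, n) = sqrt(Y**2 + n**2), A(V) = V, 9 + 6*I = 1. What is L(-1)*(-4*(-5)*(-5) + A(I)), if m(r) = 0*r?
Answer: -304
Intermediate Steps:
I = -4/3 (I = -3/2 + (1/6)*1 = -3/2 + 1/6 = -4/3 ≈ -1.3333)
m(r) = 0
L(E) = 3 (L(E) = sqrt((-3)**2 + 0**2) = sqrt(9 + 0) = sqrt(9) = 3)
L(-1)*(-4*(-5)*(-5) + A(I)) = 3*(-4*(-5)*(-5) - 4/3) = 3*(20*(-5) - 4/3) = 3*(-100 - 4/3) = 3*(-304/3) = -304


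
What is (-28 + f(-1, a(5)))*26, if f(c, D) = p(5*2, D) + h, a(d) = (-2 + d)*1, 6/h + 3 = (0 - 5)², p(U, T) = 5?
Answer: -6500/11 ≈ -590.91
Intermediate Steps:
h = 3/11 (h = 6/(-3 + (0 - 5)²) = 6/(-3 + (-5)²) = 6/(-3 + 25) = 6/22 = 6*(1/22) = 3/11 ≈ 0.27273)
a(d) = -2 + d
f(c, D) = 58/11 (f(c, D) = 5 + 3/11 = 58/11)
(-28 + f(-1, a(5)))*26 = (-28 + 58/11)*26 = -250/11*26 = -6500/11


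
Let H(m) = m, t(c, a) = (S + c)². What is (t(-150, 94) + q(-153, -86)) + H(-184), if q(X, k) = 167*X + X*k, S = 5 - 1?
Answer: 8739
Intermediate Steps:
S = 4
t(c, a) = (4 + c)²
(t(-150, 94) + q(-153, -86)) + H(-184) = ((4 - 150)² - 153*(167 - 86)) - 184 = ((-146)² - 153*81) - 184 = (21316 - 12393) - 184 = 8923 - 184 = 8739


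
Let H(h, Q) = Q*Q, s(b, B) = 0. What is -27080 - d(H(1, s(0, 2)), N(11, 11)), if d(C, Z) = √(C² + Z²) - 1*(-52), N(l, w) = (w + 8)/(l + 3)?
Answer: -379867/14 ≈ -27133.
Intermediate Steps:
N(l, w) = (8 + w)/(3 + l)
H(h, Q) = Q²
d(C, Z) = 52 + √(C² + Z²) (d(C, Z) = √(C² + Z²) + 52 = 52 + √(C² + Z²))
-27080 - d(H(1, s(0, 2)), N(11, 11)) = -27080 - (52 + √((0²)² + ((8 + 11)/(3 + 11))²)) = -27080 - (52 + √(0² + (19/14)²)) = -27080 - (52 + √(0 + ((1/14)*19)²)) = -27080 - (52 + √(0 + (19/14)²)) = -27080 - (52 + √(0 + 361/196)) = -27080 - (52 + √(361/196)) = -27080 - (52 + 19/14) = -27080 - 1*747/14 = -27080 - 747/14 = -379867/14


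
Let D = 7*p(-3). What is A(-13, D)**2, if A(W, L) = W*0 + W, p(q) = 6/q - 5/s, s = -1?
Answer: 169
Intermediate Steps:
p(q) = 5 + 6/q (p(q) = 6/q - 5/(-1) = 6/q - 5*(-1) = 6/q + 5 = 5 + 6/q)
D = 21 (D = 7*(5 + 6/(-3)) = 7*(5 + 6*(-1/3)) = 7*(5 - 2) = 7*3 = 21)
A(W, L) = W (A(W, L) = 0 + W = W)
A(-13, D)**2 = (-13)**2 = 169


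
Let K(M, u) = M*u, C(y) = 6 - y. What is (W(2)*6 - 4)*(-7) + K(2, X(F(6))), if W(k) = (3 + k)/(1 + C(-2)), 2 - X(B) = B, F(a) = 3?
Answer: 8/3 ≈ 2.6667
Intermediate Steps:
X(B) = 2 - B
W(k) = ⅓ + k/9 (W(k) = (3 + k)/(1 + (6 - 1*(-2))) = (3 + k)/(1 + (6 + 2)) = (3 + k)/(1 + 8) = (3 + k)/9 = (3 + k)*(⅑) = ⅓ + k/9)
(W(2)*6 - 4)*(-7) + K(2, X(F(6))) = ((⅓ + (⅑)*2)*6 - 4)*(-7) + 2*(2 - 1*3) = ((⅓ + 2/9)*6 - 4)*(-7) + 2*(2 - 3) = ((5/9)*6 - 4)*(-7) + 2*(-1) = (10/3 - 4)*(-7) - 2 = -⅔*(-7) - 2 = 14/3 - 2 = 8/3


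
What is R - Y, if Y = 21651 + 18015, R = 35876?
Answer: -3790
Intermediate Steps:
Y = 39666
R - Y = 35876 - 1*39666 = 35876 - 39666 = -3790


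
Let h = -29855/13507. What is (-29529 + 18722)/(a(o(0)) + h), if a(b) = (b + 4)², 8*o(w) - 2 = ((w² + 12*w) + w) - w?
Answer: -2335522384/3425843 ≈ -681.74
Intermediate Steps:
o(w) = ¼ + w²/8 + 3*w/2 (o(w) = ¼ + (((w² + 12*w) + w) - w)/8 = ¼ + ((w² + 13*w) - w)/8 = ¼ + (w² + 12*w)/8 = ¼ + (w²/8 + 3*w/2) = ¼ + w²/8 + 3*w/2)
h = -29855/13507 (h = -29855*1/13507 = -29855/13507 ≈ -2.2103)
a(b) = (4 + b)²
(-29529 + 18722)/(a(o(0)) + h) = (-29529 + 18722)/((4 + (¼ + (⅛)*0² + (3/2)*0))² - 29855/13507) = -10807/((4 + (¼ + (⅛)*0 + 0))² - 29855/13507) = -10807/((4 + (¼ + 0 + 0))² - 29855/13507) = -10807/((4 + ¼)² - 29855/13507) = -10807/((17/4)² - 29855/13507) = -10807/(289/16 - 29855/13507) = -10807/3425843/216112 = -10807*216112/3425843 = -2335522384/3425843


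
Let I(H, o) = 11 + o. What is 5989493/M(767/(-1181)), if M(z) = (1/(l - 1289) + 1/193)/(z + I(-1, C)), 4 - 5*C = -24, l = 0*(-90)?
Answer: 35086162612136367/1617970 ≈ 2.1685e+10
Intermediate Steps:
l = 0
C = 28/5 (C = ⅘ - ⅕*(-24) = ⅘ + 24/5 = 28/5 ≈ 5.6000)
M(z) = 1096/(248777*(83/5 + z)) (M(z) = (1/(0 - 1289) + 1/193)/(z + (11 + 28/5)) = (1/(-1289) + 1/193)/(z + 83/5) = (-1/1289 + 1/193)/(83/5 + z) = 1096/(248777*(83/5 + z)))
5989493/M(767/(-1181)) = 5989493/((5480/(248777*(83 + 5*(767/(-1181)))))) = 5989493/((5480/(248777*(83 + 5*(767*(-1/1181)))))) = 5989493/((5480/(248777*(83 + 5*(-767/1181))))) = 5989493/((5480/(248777*(83 - 3835/1181)))) = 5989493/((5480/(248777*(94188/1181)))) = 5989493/(((5480/248777)*(1181/94188))) = 5989493/(1617970/5857952019) = 5989493*(5857952019/1617970) = 35086162612136367/1617970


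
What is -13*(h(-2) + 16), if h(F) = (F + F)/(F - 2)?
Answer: -221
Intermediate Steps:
h(F) = 2*F/(-2 + F) (h(F) = (2*F)/(-2 + F) = 2*F/(-2 + F))
-13*(h(-2) + 16) = -13*(2*(-2)/(-2 - 2) + 16) = -13*(2*(-2)/(-4) + 16) = -13*(2*(-2)*(-¼) + 16) = -13*(1 + 16) = -13*17 = -221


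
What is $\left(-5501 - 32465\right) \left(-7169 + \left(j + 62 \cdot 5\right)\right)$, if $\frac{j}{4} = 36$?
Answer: $254941690$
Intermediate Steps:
$j = 144$ ($j = 4 \cdot 36 = 144$)
$\left(-5501 - 32465\right) \left(-7169 + \left(j + 62 \cdot 5\right)\right) = \left(-5501 - 32465\right) \left(-7169 + \left(144 + 62 \cdot 5\right)\right) = - 37966 \left(-7169 + \left(144 + 310\right)\right) = - 37966 \left(-7169 + 454\right) = \left(-37966\right) \left(-6715\right) = 254941690$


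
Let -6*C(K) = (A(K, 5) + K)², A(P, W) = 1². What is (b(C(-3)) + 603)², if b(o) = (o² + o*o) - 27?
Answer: 26956864/81 ≈ 3.3280e+5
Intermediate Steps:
A(P, W) = 1
C(K) = -(1 + K)²/6
b(o) = -27 + 2*o² (b(o) = (o² + o²) - 27 = 2*o² - 27 = -27 + 2*o²)
(b(C(-3)) + 603)² = ((-27 + 2*(-(1 - 3)²/6)²) + 603)² = ((-27 + 2*(-⅙*(-2)²)²) + 603)² = ((-27 + 2*(-⅙*4)²) + 603)² = ((-27 + 2*(-⅔)²) + 603)² = ((-27 + 2*(4/9)) + 603)² = ((-27 + 8/9) + 603)² = (-235/9 + 603)² = (5192/9)² = 26956864/81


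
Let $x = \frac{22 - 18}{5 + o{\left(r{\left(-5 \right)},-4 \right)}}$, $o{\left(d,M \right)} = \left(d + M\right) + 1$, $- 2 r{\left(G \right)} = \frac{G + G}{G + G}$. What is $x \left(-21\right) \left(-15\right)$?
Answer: $840$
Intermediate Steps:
$r{\left(G \right)} = - \frac{1}{2}$ ($r{\left(G \right)} = - \frac{\left(G + G\right) \frac{1}{G + G}}{2} = - \frac{2 G \frac{1}{2 G}}{2} = \left(- \frac{1}{2}\right) 1 = - \frac{1}{2}$)
$o{\left(d,M \right)} = 1 + M + d$ ($o{\left(d,M \right)} = \left(M + d\right) + 1 = 1 + M + d$)
$x = \frac{8}{3}$ ($x = \frac{22 - 18}{5 - \frac{7}{2}} = \frac{4}{5 - \frac{7}{2}} = \frac{4}{\frac{3}{2}} = 4 \cdot \frac{2}{3} = \frac{8}{3} \approx 2.6667$)
$x \left(-21\right) \left(-15\right) = \frac{8}{3} \left(-21\right) \left(-15\right) = \left(-56\right) \left(-15\right) = 840$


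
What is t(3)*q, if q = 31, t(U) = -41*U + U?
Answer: -3720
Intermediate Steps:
t(U) = -40*U
t(3)*q = -40*3*31 = -120*31 = -3720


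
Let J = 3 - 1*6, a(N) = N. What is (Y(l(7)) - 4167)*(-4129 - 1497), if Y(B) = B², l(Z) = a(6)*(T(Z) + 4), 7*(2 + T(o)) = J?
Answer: 1124226702/49 ≈ 2.2943e+7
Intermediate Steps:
J = -3 (J = 3 - 6 = -3)
T(o) = -17/7 (T(o) = -2 + (⅐)*(-3) = -2 - 3/7 = -17/7)
l(Z) = 66/7 (l(Z) = 6*(-17/7 + 4) = 6*(11/7) = 66/7)
(Y(l(7)) - 4167)*(-4129 - 1497) = ((66/7)² - 4167)*(-4129 - 1497) = (4356/49 - 4167)*(-5626) = -199827/49*(-5626) = 1124226702/49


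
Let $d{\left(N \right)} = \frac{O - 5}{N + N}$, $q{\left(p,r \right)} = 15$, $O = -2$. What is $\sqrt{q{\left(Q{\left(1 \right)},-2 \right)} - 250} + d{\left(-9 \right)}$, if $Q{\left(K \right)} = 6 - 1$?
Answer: $\frac{7}{18} + i \sqrt{235} \approx 0.38889 + 15.33 i$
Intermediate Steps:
$Q{\left(K \right)} = 5$ ($Q{\left(K \right)} = 6 - 1 = 5$)
$d{\left(N \right)} = - \frac{7}{2 N}$ ($d{\left(N \right)} = \frac{-2 - 5}{N + N} = - \frac{7}{2 N}$)
$\sqrt{q{\left(Q{\left(1 \right)},-2 \right)} - 250} + d{\left(-9 \right)} = \sqrt{15 - 250} - \frac{7}{2 \left(-9\right)} = \sqrt{-235} - - \frac{7}{18} = i \sqrt{235} + \frac{7}{18} = \frac{7}{18} + i \sqrt{235}$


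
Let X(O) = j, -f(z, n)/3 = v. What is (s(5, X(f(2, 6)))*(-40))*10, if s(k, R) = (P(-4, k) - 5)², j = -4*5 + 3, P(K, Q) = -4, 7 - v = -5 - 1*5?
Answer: -32400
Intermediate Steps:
v = 17 (v = 7 - (-5 - 1*5) = 7 - (-5 - 5) = 7 - 1*(-10) = 7 + 10 = 17)
f(z, n) = -51 (f(z, n) = -3*17 = -51)
j = -17 (j = -20 + 3 = -17)
X(O) = -17
s(k, R) = 81 (s(k, R) = (-4 - 5)² = (-9)² = 81)
(s(5, X(f(2, 6)))*(-40))*10 = (81*(-40))*10 = -3240*10 = -32400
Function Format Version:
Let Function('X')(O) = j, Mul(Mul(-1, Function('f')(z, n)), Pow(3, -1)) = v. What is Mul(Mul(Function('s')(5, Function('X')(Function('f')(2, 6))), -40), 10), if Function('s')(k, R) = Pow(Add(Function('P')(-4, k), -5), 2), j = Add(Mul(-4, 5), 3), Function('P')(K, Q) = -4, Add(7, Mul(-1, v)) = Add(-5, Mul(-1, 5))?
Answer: -32400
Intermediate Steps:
v = 17 (v = Add(7, Mul(-1, Add(-5, Mul(-1, 5)))) = Add(7, Mul(-1, Add(-5, -5))) = Add(7, Mul(-1, -10)) = Add(7, 10) = 17)
Function('f')(z, n) = -51 (Function('f')(z, n) = Mul(-3, 17) = -51)
j = -17 (j = Add(-20, 3) = -17)
Function('X')(O) = -17
Function('s')(k, R) = 81 (Function('s')(k, R) = Pow(Add(-4, -5), 2) = Pow(-9, 2) = 81)
Mul(Mul(Function('s')(5, Function('X')(Function('f')(2, 6))), -40), 10) = Mul(Mul(81, -40), 10) = Mul(-3240, 10) = -32400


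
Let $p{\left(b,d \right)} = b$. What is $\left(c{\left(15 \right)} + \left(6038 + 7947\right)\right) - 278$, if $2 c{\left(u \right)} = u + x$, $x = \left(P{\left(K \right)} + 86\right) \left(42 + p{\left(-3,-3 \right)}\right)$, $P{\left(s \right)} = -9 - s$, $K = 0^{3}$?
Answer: $15216$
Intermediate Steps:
$K = 0$
$x = 3003$ ($x = \left(\left(-9 - 0\right) + 86\right) \left(42 - 3\right) = \left(\left(-9 + 0\right) + 86\right) 39 = \left(-9 + 86\right) 39 = 77 \cdot 39 = 3003$)
$c{\left(u \right)} = \frac{3003}{2} + \frac{u}{2}$ ($c{\left(u \right)} = \frac{u + 3003}{2} = \frac{3003 + u}{2} = \frac{3003}{2} + \frac{u}{2}$)
$\left(c{\left(15 \right)} + \left(6038 + 7947\right)\right) - 278 = \left(\left(\frac{3003}{2} + \frac{1}{2} \cdot 15\right) + \left(6038 + 7947\right)\right) - 278 = \left(\left(\frac{3003}{2} + \frac{15}{2}\right) + 13985\right) - 278 = \left(1509 + 13985\right) - 278 = 15494 - 278 = 15216$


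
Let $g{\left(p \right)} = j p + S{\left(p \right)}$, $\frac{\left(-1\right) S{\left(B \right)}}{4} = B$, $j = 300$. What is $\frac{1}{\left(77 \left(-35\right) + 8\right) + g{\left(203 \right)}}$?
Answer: $\frac{1}{57401} \approx 1.7421 \cdot 10^{-5}$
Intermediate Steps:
$S{\left(B \right)} = - 4 B$
$g{\left(p \right)} = 296 p$ ($g{\left(p \right)} = 300 p - 4 p = 296 p$)
$\frac{1}{\left(77 \left(-35\right) + 8\right) + g{\left(203 \right)}} = \frac{1}{\left(77 \left(-35\right) + 8\right) + 296 \cdot 203} = \frac{1}{\left(-2695 + 8\right) + 60088} = \frac{1}{-2687 + 60088} = \frac{1}{57401}$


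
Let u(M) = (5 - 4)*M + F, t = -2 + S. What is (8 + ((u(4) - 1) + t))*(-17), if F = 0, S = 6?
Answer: -255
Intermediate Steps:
t = 4 (t = -2 + 6 = 4)
u(M) = M (u(M) = (5 - 4)*M + 0 = 1*M + 0 = M + 0 = M)
(8 + ((u(4) - 1) + t))*(-17) = (8 + ((4 - 1) + 4))*(-17) = (8 + (3 + 4))*(-17) = (8 + 7)*(-17) = 15*(-17) = -255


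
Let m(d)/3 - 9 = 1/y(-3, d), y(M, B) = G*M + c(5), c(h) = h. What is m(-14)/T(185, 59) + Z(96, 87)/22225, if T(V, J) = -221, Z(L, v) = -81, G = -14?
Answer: -29111547/230851075 ≈ -0.12611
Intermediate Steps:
y(M, B) = 5 - 14*M (y(M, B) = -14*M + 5 = 5 - 14*M)
m(d) = 1272/47 (m(d) = 27 + 3/(5 - 14*(-3)) = 27 + 3/(5 + 42) = 27 + 3/47 = 1272/47)
m(-14)/T(185, 59) + Z(96, 87)/22225 = (1272/47)/(-221) - 81/22225 = (1272/47)*(-1/221) - 81*1/22225 = -1272/10387 - 81/22225 = -29111547/230851075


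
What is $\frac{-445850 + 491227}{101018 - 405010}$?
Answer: $- \frac{45377}{303992} \approx -0.14927$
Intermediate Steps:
$\frac{-445850 + 491227}{101018 - 405010} = \frac{45377}{-303992} = 45377 \left(- \frac{1}{303992}\right) = - \frac{45377}{303992}$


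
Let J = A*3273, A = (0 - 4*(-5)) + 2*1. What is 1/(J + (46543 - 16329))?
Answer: 1/102220 ≈ 9.7828e-6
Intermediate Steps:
A = 22 (A = (0 + 20) + 2 = 20 + 2 = 22)
J = 72006 (J = 22*3273 = 72006)
1/(J + (46543 - 16329)) = 1/(72006 + (46543 - 16329)) = 1/(72006 + 30214) = 1/102220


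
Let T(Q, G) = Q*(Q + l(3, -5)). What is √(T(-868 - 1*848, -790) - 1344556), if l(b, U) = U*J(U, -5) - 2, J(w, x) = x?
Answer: 2*√390158 ≈ 1249.3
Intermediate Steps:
l(b, U) = -2 - 5*U (l(b, U) = U*(-5) - 2 = -5*U - 2 = -2 - 5*U)
T(Q, G) = Q*(23 + Q) (T(Q, G) = Q*(Q + (-2 - 5*(-5))) = Q*(Q + (-2 + 25)) = Q*(Q + 23) = Q*(23 + Q))
√(T(-868 - 1*848, -790) - 1344556) = √((-868 - 1*848)*(23 + (-868 - 1*848)) - 1344556) = √((-868 - 848)*(23 + (-868 - 848)) - 1344556) = √(-1716*(23 - 1716) - 1344556) = √(-1716*(-1693) - 1344556) = √(2905188 - 1344556) = √1560632 = 2*√390158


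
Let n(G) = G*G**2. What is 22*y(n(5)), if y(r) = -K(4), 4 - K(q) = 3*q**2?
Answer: 968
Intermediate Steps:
K(q) = 4 - 3*q**2
n(G) = G**3
y(r) = 44 (y(r) = -(4 - 3*4**2) = -(4 - 3*16) = -(4 - 48) = -1*(-44) = 44)
22*y(n(5)) = 22*44 = 968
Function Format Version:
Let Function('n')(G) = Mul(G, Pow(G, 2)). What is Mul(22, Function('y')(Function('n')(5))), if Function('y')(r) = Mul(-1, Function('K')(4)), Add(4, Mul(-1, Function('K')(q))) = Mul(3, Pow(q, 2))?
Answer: 968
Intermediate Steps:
Function('K')(q) = Add(4, Mul(-3, Pow(q, 2))) (Function('K')(q) = Add(4, Mul(-1, Mul(3, Pow(q, 2)))) = Add(4, Mul(-3, Pow(q, 2))))
Function('n')(G) = Pow(G, 3)
Function('y')(r) = 44 (Function('y')(r) = Mul(-1, Add(4, Mul(-3, Pow(4, 2)))) = Mul(-1, Add(4, Mul(-3, 16))) = Mul(-1, Add(4, -48)) = Mul(-1, -44) = 44)
Mul(22, Function('y')(Function('n')(5))) = Mul(22, 44) = 968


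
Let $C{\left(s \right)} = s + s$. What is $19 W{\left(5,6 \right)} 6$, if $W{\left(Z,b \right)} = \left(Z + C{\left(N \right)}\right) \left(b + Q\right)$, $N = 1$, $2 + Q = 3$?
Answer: $5586$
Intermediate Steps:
$Q = 1$ ($Q = -2 + 3 = 1$)
$C{\left(s \right)} = 2 s$
$W{\left(Z,b \right)} = \left(1 + b\right) \left(2 + Z\right)$ ($W{\left(Z,b \right)} = \left(Z + 2 \cdot 1\right) \left(b + 1\right) = \left(Z + 2\right) \left(1 + b\right) = \left(2 + Z\right) \left(1 + b\right) = \left(1 + b\right) \left(2 + Z\right)$)
$19 W{\left(5,6 \right)} 6 = 19 \left(2 + 5 + 2 \cdot 6 + 5 \cdot 6\right) 6 = 19 \left(2 + 5 + 12 + 30\right) 6 = 19 \cdot 49 \cdot 6 = 19 \cdot 294 = 5586$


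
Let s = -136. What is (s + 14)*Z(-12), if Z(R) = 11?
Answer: -1342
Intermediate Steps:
(s + 14)*Z(-12) = (-136 + 14)*11 = -122*11 = -1342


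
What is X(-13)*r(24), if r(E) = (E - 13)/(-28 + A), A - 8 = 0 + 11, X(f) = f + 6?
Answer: 77/9 ≈ 8.5556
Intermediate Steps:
X(f) = 6 + f
A = 19 (A = 8 + (0 + 11) = 8 + 11 = 19)
r(E) = 13/9 - E/9 (r(E) = (E - 13)/(-28 + 19) = (-13 + E)/(-9) = (-13 + E)*(-⅑) = 13/9 - E/9)
X(-13)*r(24) = (6 - 13)*(13/9 - ⅑*24) = -7*(13/9 - 8/3) = -7*(-11/9) = 77/9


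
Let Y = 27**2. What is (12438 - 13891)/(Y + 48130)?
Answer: -1453/48859 ≈ -0.029739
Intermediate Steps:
Y = 729
(12438 - 13891)/(Y + 48130) = (12438 - 13891)/(729 + 48130) = -1453/48859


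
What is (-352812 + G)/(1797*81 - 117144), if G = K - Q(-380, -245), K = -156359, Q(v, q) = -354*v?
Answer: -643691/28413 ≈ -22.655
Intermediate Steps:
G = -290879 (G = -156359 - (-354)*(-380) = -156359 - 1*134520 = -156359 - 134520 = -290879)
(-352812 + G)/(1797*81 - 117144) = (-352812 - 290879)/(1797*81 - 117144) = -643691/(145557 - 117144) = -643691/28413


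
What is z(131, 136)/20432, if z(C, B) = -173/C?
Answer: -173/2676592 ≈ -6.4634e-5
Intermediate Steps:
z(131, 136)/20432 = -173/131/20432 = -173*1/131*(1/20432) = -173/131*1/20432 = -173/2676592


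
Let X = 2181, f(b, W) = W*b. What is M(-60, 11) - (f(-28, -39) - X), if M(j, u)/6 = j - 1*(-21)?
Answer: 855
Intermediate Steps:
M(j, u) = 126 + 6*j (M(j, u) = 6*(j - 1*(-21)) = 6*(j + 21) = 6*(21 + j) = 126 + 6*j)
M(-60, 11) - (f(-28, -39) - X) = (126 + 6*(-60)) - (-39*(-28) - 1*2181) = (126 - 360) - (1092 - 2181) = -234 - 1*(-1089) = -234 + 1089 = 855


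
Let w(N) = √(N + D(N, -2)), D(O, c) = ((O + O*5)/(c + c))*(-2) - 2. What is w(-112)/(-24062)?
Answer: -15*I*√2/24062 ≈ -0.00088161*I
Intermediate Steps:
D(O, c) = -2 - 6*O/c (D(O, c) = ((O + 5*O)/((2*c)))*(-2) - 2 = ((6*O)*(1/(2*c)))*(-2) - 2 = (3*O/c)*(-2) - 2 = -6*O/c - 2 = -2 - 6*O/c)
w(N) = √(-2 + 4*N) (w(N) = √(N + (-2 - 6*N/(-2))) = √(N + (-2 - 6*N*(-½))) = √(N + (-2 + 3*N)) = √(-2 + 4*N))
w(-112)/(-24062) = √(-2 + 4*(-112))/(-24062) = √(-2 - 448)*(-1/24062) = √(-450)*(-1/24062) = (15*I*√2)*(-1/24062) = -15*I*√2/24062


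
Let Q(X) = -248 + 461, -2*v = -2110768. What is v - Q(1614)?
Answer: 1055171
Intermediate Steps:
v = 1055384 (v = -½*(-2110768) = 1055384)
Q(X) = 213
v - Q(1614) = 1055384 - 1*213 = 1055384 - 213 = 1055171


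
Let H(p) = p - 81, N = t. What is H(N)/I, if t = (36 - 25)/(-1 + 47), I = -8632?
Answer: 3715/397072 ≈ 0.0093560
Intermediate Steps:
t = 11/46 ≈ 0.23913
N = 11/46 ≈ 0.23913
H(p) = -81 + p
H(N)/I = (-81 + 11/46)/(-8632) = -3715/46*(-1/8632) = 3715/397072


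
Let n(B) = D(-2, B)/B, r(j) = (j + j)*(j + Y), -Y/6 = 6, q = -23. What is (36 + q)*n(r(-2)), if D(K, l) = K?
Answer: -13/76 ≈ -0.17105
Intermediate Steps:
Y = -36 (Y = -6*6 = -36)
r(j) = 2*j*(-36 + j) (r(j) = (j + j)*(j - 36) = (2*j)*(-36 + j) = 2*j*(-36 + j))
n(B) = -2/B
(36 + q)*n(r(-2)) = (36 - 23)*(-2*(-1/(4*(-36 - 2)))) = 13*(-2/(2*(-2)*(-38))) = 13*(-2/152) = 13*(-2*1/152) = 13*(-1/76) = -13/76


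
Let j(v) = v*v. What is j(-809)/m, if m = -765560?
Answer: -654481/765560 ≈ -0.85491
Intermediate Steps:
j(v) = v²
j(-809)/m = (-809)²/(-765560) = 654481*(-1/765560) = -654481/765560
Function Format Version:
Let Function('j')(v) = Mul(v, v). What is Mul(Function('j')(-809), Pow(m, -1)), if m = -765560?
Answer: Rational(-654481, 765560) ≈ -0.85491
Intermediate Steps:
Function('j')(v) = Pow(v, 2)
Mul(Function('j')(-809), Pow(m, -1)) = Mul(Pow(-809, 2), Pow(-765560, -1)) = Mul(654481, Rational(-1, 765560)) = Rational(-654481, 765560)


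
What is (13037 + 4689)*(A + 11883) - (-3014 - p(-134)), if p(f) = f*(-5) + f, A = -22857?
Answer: -194521574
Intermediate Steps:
p(f) = -4*f (p(f) = -5*f + f = -4*f)
(13037 + 4689)*(A + 11883) - (-3014 - p(-134)) = (13037 + 4689)*(-22857 + 11883) - (-3014 - (-4)*(-134)) = 17726*(-10974) - (-3014 - 1*536) = -194525124 - (-3014 - 536) = -194525124 - 1*(-3550) = -194525124 + 3550 = -194521574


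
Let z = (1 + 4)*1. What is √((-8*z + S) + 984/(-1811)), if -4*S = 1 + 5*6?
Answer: I*√633554807/3622 ≈ 6.9493*I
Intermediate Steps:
S = -31/4 (S = -(1 + 5*6)/4 = -(1 + 30)/4 = -¼*31 = -31/4 ≈ -7.7500)
z = 5 (z = 5*1 = 5)
√((-8*z + S) + 984/(-1811)) = √((-8*5 - 31/4) + 984/(-1811)) = √((-40 - 31/4) + 984*(-1/1811)) = √(-191/4 - 984/1811) = √(-349837/7244) = I*√633554807/3622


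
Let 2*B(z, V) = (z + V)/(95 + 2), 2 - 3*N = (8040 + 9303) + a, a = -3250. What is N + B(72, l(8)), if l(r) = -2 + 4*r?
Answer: -455558/97 ≈ -4696.5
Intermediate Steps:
N = -4697 (N = ⅔ - ((8040 + 9303) - 3250)/3 = ⅔ - (17343 - 3250)/3 = ⅔ - ⅓*14093 = ⅔ - 14093/3 = -4697)
B(z, V) = V/194 + z/194 (B(z, V) = ((z + V)/(95 + 2))/2 = ((V + z)/97)/2 = ((V + z)*(1/97))/2 = (V/97 + z/97)/2 = V/194 + z/194)
N + B(72, l(8)) = -4697 + ((-2 + 4*8)/194 + (1/194)*72) = -4697 + ((-2 + 32)/194 + 36/97) = -4697 + ((1/194)*30 + 36/97) = -4697 + (15/97 + 36/97) = -4697 + 51/97 = -455558/97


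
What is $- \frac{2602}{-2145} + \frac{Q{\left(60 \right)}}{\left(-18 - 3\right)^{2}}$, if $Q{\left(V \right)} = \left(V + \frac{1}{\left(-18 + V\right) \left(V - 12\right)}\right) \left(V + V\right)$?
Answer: $\frac{464565071}{26486460} \approx 17.54$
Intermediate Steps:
$Q{\left(V \right)} = 2 V \left(V + \frac{1}{\left(-18 + V\right) \left(-12 + V\right)}\right)$ ($Q{\left(V \right)} = \left(V + \frac{1}{\left(-18 + V\right) \left(-12 + V\right)}\right) 2 V = 2 V \left(V + \frac{1}{\left(-18 + V\right) \left(-12 + V\right)}\right)$)
$- \frac{2602}{-2145} + \frac{Q{\left(60 \right)}}{\left(-18 - 3\right)^{2}} = - \frac{2602}{-2145} + \frac{2 \cdot 60 \frac{1}{216 + 60^{2} - 1800} \left(1 + 60^{3} - 30 \cdot 60^{2} + 216 \cdot 60\right)}{\left(-18 - 3\right)^{2}} = \left(-2602\right) \left(- \frac{1}{2145}\right) + \frac{2 \cdot 60 \frac{1}{216 + 3600 - 1800} \left(1 + 216000 - 108000 + 12960\right)}{\left(-21\right)^{2}} = \frac{2602}{2145} + \frac{2 \cdot 60 \cdot \frac{1}{2016} \left(1 + 216000 - 108000 + 12960\right)}{441} = \frac{2602}{2145} + 2 \cdot 60 \cdot \frac{1}{2016} \cdot 120961 \cdot \frac{1}{441} = \frac{2602}{2145} + \frac{604805}{84} \cdot \frac{1}{441} = \frac{2602}{2145} + \frac{604805}{37044} = \frac{464565071}{26486460}$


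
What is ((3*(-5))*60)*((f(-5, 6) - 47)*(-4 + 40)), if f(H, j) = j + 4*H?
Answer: 1976400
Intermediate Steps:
((3*(-5))*60)*((f(-5, 6) - 47)*(-4 + 40)) = ((3*(-5))*60)*(((6 + 4*(-5)) - 47)*(-4 + 40)) = (-15*60)*(((6 - 20) - 47)*36) = -900*(-14 - 47)*36 = -(-54900)*36 = -900*(-2196) = 1976400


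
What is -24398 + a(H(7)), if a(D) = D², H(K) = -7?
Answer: -24349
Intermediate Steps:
-24398 + a(H(7)) = -24398 + (-7)² = -24398 + 49 = -24349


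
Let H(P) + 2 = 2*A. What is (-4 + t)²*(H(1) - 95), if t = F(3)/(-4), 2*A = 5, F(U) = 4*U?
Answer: -4508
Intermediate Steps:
A = 5/2 (A = (½)*5 = 5/2 ≈ 2.5000)
H(P) = 3 (H(P) = -2 + 2*(5/2) = -2 + 5 = 3)
t = -3 (t = (4*3)/(-4) = 12*(-¼) = -3)
(-4 + t)²*(H(1) - 95) = (-4 - 3)²*(3 - 95) = (-7)²*(-92) = 49*(-92) = -4508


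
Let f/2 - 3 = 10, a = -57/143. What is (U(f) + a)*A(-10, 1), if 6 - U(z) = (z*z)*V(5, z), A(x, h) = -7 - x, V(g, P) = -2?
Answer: 582411/143 ≈ 4072.8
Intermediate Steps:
a = -57/143 (a = -57*1/143 = -57/143 ≈ -0.39860)
f = 26 (f = 6 + 2*10 = 6 + 20 = 26)
U(z) = 6 + 2*z**2 (U(z) = 6 - z*z*(-2) = 6 - z**2*(-2) = 6 - (-2)*z**2 = 6 + 2*z**2)
(U(f) + a)*A(-10, 1) = ((6 + 2*26**2) - 57/143)*(-7 - 1*(-10)) = ((6 + 2*676) - 57/143)*(-7 + 10) = ((6 + 1352) - 57/143)*3 = (1358 - 57/143)*3 = (194137/143)*3 = 582411/143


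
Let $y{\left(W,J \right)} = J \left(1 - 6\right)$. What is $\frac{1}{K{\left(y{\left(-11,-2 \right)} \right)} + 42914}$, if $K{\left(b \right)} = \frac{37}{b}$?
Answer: $\frac{10}{429177} \approx 2.33 \cdot 10^{-5}$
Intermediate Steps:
$y{\left(W,J \right)} = - 5 J$ ($y{\left(W,J \right)} = J \left(1 - 6\right) = J \left(-5\right) = - 5 J$)
$\frac{1}{K{\left(y{\left(-11,-2 \right)} \right)} + 42914} = \frac{1}{\frac{37}{\left(-5\right) \left(-2\right)} + 42914} = \frac{1}{\frac{37}{10} + 42914} = \frac{1}{\frac{429177}{10}} = \frac{10}{429177}$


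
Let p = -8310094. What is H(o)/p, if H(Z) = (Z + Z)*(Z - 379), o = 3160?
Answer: -8787960/4155047 ≈ -2.1150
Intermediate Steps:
H(Z) = 2*Z*(-379 + Z) (H(Z) = (2*Z)*(-379 + Z) = 2*Z*(-379 + Z))
H(o)/p = (2*3160*(-379 + 3160))/(-8310094) = (2*3160*2781)*(-1/8310094) = 17575920*(-1/8310094) = -8787960/4155047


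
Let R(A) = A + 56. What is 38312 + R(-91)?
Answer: 38277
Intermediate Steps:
R(A) = 56 + A
38312 + R(-91) = 38312 + (56 - 91) = 38312 - 35 = 38277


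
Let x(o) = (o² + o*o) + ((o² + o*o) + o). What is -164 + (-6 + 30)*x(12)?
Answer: 13948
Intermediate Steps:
x(o) = o + 4*o² (x(o) = (o² + o²) + ((o² + o²) + o) = 2*o² + (2*o² + o) = 2*o² + (o + 2*o²) = o + 4*o²)
-164 + (-6 + 30)*x(12) = -164 + (-6 + 30)*(12*(1 + 4*12)) = -164 + 24*(12*(1 + 48)) = -164 + 24*(12*49) = -164 + 24*588 = -164 + 14112 = 13948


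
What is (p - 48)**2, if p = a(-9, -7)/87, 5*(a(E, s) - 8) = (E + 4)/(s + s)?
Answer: 3404839201/1483524 ≈ 2295.1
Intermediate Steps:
a(E, s) = 8 + (4 + E)/(10*s) (a(E, s) = 8 + ((E + 4)/(s + s))/5 = 8 + ((4 + E)/((2*s)))/5 = 8 + ((4 + E)*(1/(2*s)))/5 = 8 + ((4 + E)/(2*s))/5 = 8 + (4 + E)/(10*s))
p = 113/1218 (p = ((1/10)*(4 - 9 + 80*(-7))/(-7))/87 = ((1/10)*(-1/7)*(4 - 9 - 560))*(1/87) = ((1/10)*(-1/7)*(-565))*(1/87) = (113/14)*(1/87) = 113/1218 ≈ 0.092775)
(p - 48)**2 = (113/1218 - 48)**2 = (-58351/1218)**2 = 3404839201/1483524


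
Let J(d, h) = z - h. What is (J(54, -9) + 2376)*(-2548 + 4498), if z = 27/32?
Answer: 74438325/16 ≈ 4.6524e+6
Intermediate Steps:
z = 27/32 (z = 27*(1/32) = 27/32 ≈ 0.84375)
J(d, h) = 27/32 - h
(J(54, -9) + 2376)*(-2548 + 4498) = ((27/32 - 1*(-9)) + 2376)*(-2548 + 4498) = ((27/32 + 9) + 2376)*1950 = (315/32 + 2376)*1950 = (76347/32)*1950 = 74438325/16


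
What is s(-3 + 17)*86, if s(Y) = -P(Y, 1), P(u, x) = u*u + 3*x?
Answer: -17114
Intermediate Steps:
P(u, x) = u² + 3*x
s(Y) = -3 - Y² (s(Y) = -(Y² + 3*1) = -(Y² + 3) = -(3 + Y²) = -3 - Y²)
s(-3 + 17)*86 = (-3 - (-3 + 17)²)*86 = (-3 - 1*14²)*86 = (-3 - 1*196)*86 = (-3 - 196)*86 = -199*86 = -17114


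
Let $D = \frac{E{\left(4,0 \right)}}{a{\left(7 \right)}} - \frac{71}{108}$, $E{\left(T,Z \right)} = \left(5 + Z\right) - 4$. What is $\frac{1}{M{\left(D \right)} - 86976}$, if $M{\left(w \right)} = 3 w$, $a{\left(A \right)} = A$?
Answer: $- \frac{252}{21918341} \approx -1.1497 \cdot 10^{-5}$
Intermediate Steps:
$E{\left(T,Z \right)} = 1 + Z$
$D = - \frac{389}{756}$ ($D = \frac{1 + 0}{7} - \frac{71}{108} = 1 \cdot \frac{1}{7} - \frac{71}{108} = \frac{1}{7} - \frac{71}{108} = - \frac{389}{756} \approx -0.51455$)
$\frac{1}{M{\left(D \right)} - 86976} = \frac{1}{3 \left(- \frac{389}{756}\right) - 86976} = \frac{1}{- \frac{389}{252} - 86976} = \frac{1}{- \frac{21918341}{252}} = - \frac{252}{21918341}$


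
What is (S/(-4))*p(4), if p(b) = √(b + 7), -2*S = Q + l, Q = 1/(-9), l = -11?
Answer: -25*√11/18 ≈ -4.6064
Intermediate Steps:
Q = -⅑ ≈ -0.11111
S = 50/9 (S = -(-⅑ - 11)/2 = -½*(-100/9) = 50/9 ≈ 5.5556)
p(b) = √(7 + b)
(S/(-4))*p(4) = ((50/9)/(-4))*√(7 + 4) = ((50/9)*(-¼))*√11 = -25*√11/18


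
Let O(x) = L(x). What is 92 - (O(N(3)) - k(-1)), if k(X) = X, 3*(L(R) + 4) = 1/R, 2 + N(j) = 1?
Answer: 286/3 ≈ 95.333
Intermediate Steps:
N(j) = -1 (N(j) = -2 + 1 = -1)
L(R) = -4 + 1/(3*R)
O(x) = -4 + 1/(3*x)
92 - (O(N(3)) - k(-1)) = 92 - ((-4 + (⅓)/(-1)) - 1*(-1)) = 92 - ((-4 + (⅓)*(-1)) + 1) = 92 - ((-4 - ⅓) + 1) = 92 - (-13/3 + 1) = 92 - 1*(-10/3) = 92 + 10/3 = 286/3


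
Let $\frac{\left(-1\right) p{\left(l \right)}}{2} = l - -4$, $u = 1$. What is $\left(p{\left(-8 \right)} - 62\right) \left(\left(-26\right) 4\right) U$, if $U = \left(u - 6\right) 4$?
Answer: $-112320$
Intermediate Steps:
$p{\left(l \right)} = -8 - 2 l$ ($p{\left(l \right)} = - 2 \left(l - -4\right) = - 2 \left(l + 4\right) = - 2 \left(4 + l\right) = -8 - 2 l$)
$U = -20$ ($U = \left(1 - 6\right) 4 = \left(-5\right) 4 = -20$)
$\left(p{\left(-8 \right)} - 62\right) \left(\left(-26\right) 4\right) U = \left(\left(-8 - -16\right) - 62\right) \left(\left(-26\right) 4\right) \left(-20\right) = \left(\left(-8 + 16\right) - 62\right) \left(-104\right) \left(-20\right) = \left(8 - 62\right) \left(-104\right) \left(-20\right) = \left(-54\right) \left(-104\right) \left(-20\right) = 5616 \left(-20\right) = -112320$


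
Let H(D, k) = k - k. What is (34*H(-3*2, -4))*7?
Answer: 0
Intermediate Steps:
H(D, k) = 0
(34*H(-3*2, -4))*7 = (34*0)*7 = 0*7 = 0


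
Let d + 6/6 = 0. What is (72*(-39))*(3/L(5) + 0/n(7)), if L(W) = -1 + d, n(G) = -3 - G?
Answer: 4212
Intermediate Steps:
d = -1 (d = -1 + 0 = -1)
L(W) = -2 (L(W) = -1 - 1 = -2)
(72*(-39))*(3/L(5) + 0/n(7)) = (72*(-39))*(3/(-2) + 0/(-3 - 1*7)) = -2808*(3*(-½) + 0/(-3 - 7)) = -2808*(-3/2 + 0/(-10)) = -2808*(-3/2 + 0*(-⅒)) = -2808*(-3/2 + 0) = -2808*(-3/2) = 4212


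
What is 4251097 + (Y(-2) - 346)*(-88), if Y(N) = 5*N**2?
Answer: 4279785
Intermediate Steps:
4251097 + (Y(-2) - 346)*(-88) = 4251097 + (5*(-2)**2 - 346)*(-88) = 4251097 + (5*4 - 346)*(-88) = 4251097 + (20 - 346)*(-88) = 4251097 - 326*(-88) = 4251097 + 28688 = 4279785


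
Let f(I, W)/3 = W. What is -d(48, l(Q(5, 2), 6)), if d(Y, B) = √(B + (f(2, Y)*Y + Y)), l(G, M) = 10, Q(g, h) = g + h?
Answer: -√6970 ≈ -83.487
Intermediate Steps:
f(I, W) = 3*W
d(Y, B) = √(B + Y + 3*Y²) (d(Y, B) = √(B + ((3*Y)*Y + Y)) = √(B + (3*Y² + Y)) = √(B + (Y + 3*Y²)) = √(B + Y + 3*Y²))
-d(48, l(Q(5, 2), 6)) = -√(10 + 48 + 3*48²) = -√(10 + 48 + 3*2304) = -√(10 + 48 + 6912) = -√6970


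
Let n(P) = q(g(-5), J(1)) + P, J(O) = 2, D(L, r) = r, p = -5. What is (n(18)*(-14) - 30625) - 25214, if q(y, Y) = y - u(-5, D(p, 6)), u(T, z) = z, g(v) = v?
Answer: -55937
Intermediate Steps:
q(y, Y) = -6 + y (q(y, Y) = y - 1*6 = y - 6 = -6 + y)
n(P) = -11 + P (n(P) = (-6 - 5) + P = -11 + P)
(n(18)*(-14) - 30625) - 25214 = ((-11 + 18)*(-14) - 30625) - 25214 = (7*(-14) - 30625) - 25214 = (-98 - 30625) - 25214 = -30723 - 25214 = -55937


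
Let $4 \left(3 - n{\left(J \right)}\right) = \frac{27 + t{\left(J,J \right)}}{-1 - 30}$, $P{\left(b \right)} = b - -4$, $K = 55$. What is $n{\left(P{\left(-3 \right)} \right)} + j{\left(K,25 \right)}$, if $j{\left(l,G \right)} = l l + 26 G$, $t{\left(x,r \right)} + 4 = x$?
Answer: $\frac{114024}{31} \approx 3678.2$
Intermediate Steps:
$t{\left(x,r \right)} = -4 + x$
$P{\left(b \right)} = 4 + b$ ($P{\left(b \right)} = b + 4 = 4 + b$)
$n{\left(J \right)} = \frac{395}{124} + \frac{J}{124}$ ($n{\left(J \right)} = 3 - \frac{\left(27 + \left(-4 + J\right)\right) \frac{1}{-1 - 30}}{4} = 3 - \frac{\left(23 + J\right) \frac{1}{-31}}{4} = 3 - \frac{\left(23 + J\right) \left(- \frac{1}{31}\right)}{4} = 3 - \frac{- \frac{23}{31} - \frac{J}{31}}{4} = 3 + \left(\frac{23}{124} + \frac{J}{124}\right) = \frac{395}{124} + \frac{J}{124}$)
$j{\left(l,G \right)} = l^{2} + 26 G$
$n{\left(P{\left(-3 \right)} \right)} + j{\left(K,25 \right)} = \left(\frac{395}{124} + \frac{4 - 3}{124}\right) + \left(55^{2} + 26 \cdot 25\right) = \left(\frac{395}{124} + \frac{1}{124} \cdot 1\right) + \left(3025 + 650\right) = \left(\frac{395}{124} + \frac{1}{124}\right) + 3675 = \frac{99}{31} + 3675 = \frac{114024}{31}$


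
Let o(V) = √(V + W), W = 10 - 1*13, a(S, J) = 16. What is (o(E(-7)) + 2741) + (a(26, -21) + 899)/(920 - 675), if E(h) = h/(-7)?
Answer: 134492/49 + I*√2 ≈ 2744.7 + 1.4142*I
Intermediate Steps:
E(h) = -h/7 (E(h) = h*(-⅐) = -h/7)
W = -3 (W = 10 - 13 = -3)
o(V) = √(-3 + V) (o(V) = √(V - 3) = √(-3 + V))
(o(E(-7)) + 2741) + (a(26, -21) + 899)/(920 - 675) = (√(-3 - ⅐*(-7)) + 2741) + (16 + 899)/(920 - 675) = (√(-3 + 1) + 2741) + 915/245 = (√(-2) + 2741) + 915*(1/245) = (I*√2 + 2741) + 183/49 = (2741 + I*√2) + 183/49 = 134492/49 + I*√2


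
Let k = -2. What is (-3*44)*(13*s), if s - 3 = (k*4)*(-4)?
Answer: -60060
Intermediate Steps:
s = 35 (s = 3 - 2*4*(-4) = 3 - 8*(-4) = 3 + 32 = 35)
(-3*44)*(13*s) = (-3*44)*(13*35) = -132*455 = -60060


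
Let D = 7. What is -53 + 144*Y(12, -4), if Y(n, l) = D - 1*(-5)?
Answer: 1675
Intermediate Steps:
Y(n, l) = 12 (Y(n, l) = 7 - 1*(-5) = 7 + 5 = 12)
-53 + 144*Y(12, -4) = -53 + 144*12 = -53 + 1728 = 1675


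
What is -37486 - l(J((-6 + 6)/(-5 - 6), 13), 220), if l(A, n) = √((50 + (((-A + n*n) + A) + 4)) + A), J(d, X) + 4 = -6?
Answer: -37486 - 2*√12111 ≈ -37706.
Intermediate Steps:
J(d, X) = -10 (J(d, X) = -4 - 6 = -10)
l(A, n) = √(54 + A + n²) (l(A, n) = √((50 + (((-A + n²) + A) + 4)) + A) = √((50 + (((n² - A) + A) + 4)) + A) = √((50 + (n² + 4)) + A) = √((50 + (4 + n²)) + A) = √((54 + n²) + A) = √(54 + A + n²))
-37486 - l(J((-6 + 6)/(-5 - 6), 13), 220) = -37486 - √(54 - 10 + 220²) = -37486 - √(54 - 10 + 48400) = -37486 - √48444 = -37486 - 2*√12111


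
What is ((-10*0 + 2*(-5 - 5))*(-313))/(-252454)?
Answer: -3130/126227 ≈ -0.024797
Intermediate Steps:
((-10*0 + 2*(-5 - 5))*(-313))/(-252454) = ((0 + 2*(-10))*(-313))*(-1/252454) = ((0 - 20)*(-313))*(-1/252454) = -20*(-313)*(-1/252454) = 6260*(-1/252454) = -3130/126227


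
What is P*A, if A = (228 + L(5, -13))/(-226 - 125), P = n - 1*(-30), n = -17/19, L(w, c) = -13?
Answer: -118895/6669 ≈ -17.828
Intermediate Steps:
n = -17/19 (n = -17*1/19 = -17/19 ≈ -0.89474)
P = 553/19 (P = -17/19 - 1*(-30) = -17/19 + 30 = 553/19 ≈ 29.105)
A = -215/351 (A = (228 - 13)/(-226 - 125) = 215/(-351) = 215*(-1/351) = -215/351 ≈ -0.61254)
P*A = (553/19)*(-215/351) = -118895/6669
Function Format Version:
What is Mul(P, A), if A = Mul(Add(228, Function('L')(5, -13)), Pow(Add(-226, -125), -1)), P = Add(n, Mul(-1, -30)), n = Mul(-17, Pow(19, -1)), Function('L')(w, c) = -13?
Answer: Rational(-118895, 6669) ≈ -17.828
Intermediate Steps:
n = Rational(-17, 19) (n = Mul(-17, Rational(1, 19)) = Rational(-17, 19) ≈ -0.89474)
P = Rational(553, 19) (P = Add(Rational(-17, 19), Mul(-1, -30)) = Add(Rational(-17, 19), 30) = Rational(553, 19) ≈ 29.105)
A = Rational(-215, 351) (A = Mul(Add(228, -13), Pow(Add(-226, -125), -1)) = Mul(215, Pow(-351, -1)) = Mul(215, Rational(-1, 351)) = Rational(-215, 351) ≈ -0.61254)
Mul(P, A) = Mul(Rational(553, 19), Rational(-215, 351)) = Rational(-118895, 6669)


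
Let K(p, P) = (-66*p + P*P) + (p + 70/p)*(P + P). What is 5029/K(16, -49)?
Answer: -20116/2607 ≈ -7.7161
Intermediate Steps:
K(p, P) = P**2 - 66*p + 2*P*(p + 70/p) (K(p, P) = (-66*p + P**2) + (p + 70/p)*(2*P) = (P**2 - 66*p) + 2*P*(p + 70/p) = P**2 - 66*p + 2*P*(p + 70/p))
5029/K(16, -49) = 5029/((-49)**2 - 66*16 + 2*(-49)*16 + 140*(-49)/16) = 5029/(2401 - 1056 - 1568 + 140*(-49)*(1/16)) = 5029/(2401 - 1056 - 1568 - 1715/4) = 5029/(-2607/4) = 5029*(-4/2607) = -20116/2607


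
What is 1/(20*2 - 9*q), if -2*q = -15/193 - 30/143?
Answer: 55198/2136505 ≈ 0.025836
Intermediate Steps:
q = 7935/55198 (q = -(-15/193 - 30/143)/2 = -½*(-7935/27599) = 7935/55198 ≈ 0.14376)
1/(20*2 - 9*q) = 1/(20*2 - 9*7935/55198) = 1/(40 - 71415/55198) = 1/(2136505/55198) = 55198/2136505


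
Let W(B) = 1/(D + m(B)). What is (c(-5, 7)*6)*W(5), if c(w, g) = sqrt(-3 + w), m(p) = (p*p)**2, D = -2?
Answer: 12*I*sqrt(2)/623 ≈ 0.02724*I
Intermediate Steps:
m(p) = p**4 (m(p) = (p**2)**2 = p**4)
W(B) = 1/(-2 + B**4)
(c(-5, 7)*6)*W(5) = (sqrt(-3 - 5)*6)/(-2 + 5**4) = (sqrt(-8)*6)/(-2 + 625) = ((2*I*sqrt(2))*6)/623 = (12*I*sqrt(2))*(1/623) = 12*I*sqrt(2)/623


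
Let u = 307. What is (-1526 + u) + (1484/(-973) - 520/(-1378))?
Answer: -8988829/7367 ≈ -1220.1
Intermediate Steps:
(-1526 + u) + (1484/(-973) - 520/(-1378)) = (-1526 + 307) + (1484/(-973) - 520/(-1378)) = -1219 + (1484*(-1/973) - 520*(-1/1378)) = -1219 + (-212/139 + 20/53) = -1219 - 8456/7367 = -8988829/7367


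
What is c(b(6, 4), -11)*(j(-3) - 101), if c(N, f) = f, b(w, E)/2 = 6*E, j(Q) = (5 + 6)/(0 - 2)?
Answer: 2343/2 ≈ 1171.5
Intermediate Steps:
j(Q) = -11/2 (j(Q) = 11/(-2) = 11*(-½) = -11/2)
b(w, E) = 12*E (b(w, E) = 2*(6*E) = 12*E)
c(b(6, 4), -11)*(j(-3) - 101) = -11*(-11/2 - 101) = -11*(-213/2) = 2343/2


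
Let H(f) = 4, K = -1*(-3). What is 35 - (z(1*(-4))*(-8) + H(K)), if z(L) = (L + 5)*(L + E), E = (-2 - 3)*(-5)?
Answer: 199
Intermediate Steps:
K = 3
E = 25 (E = -5*(-5) = 25)
z(L) = (5 + L)*(25 + L) (z(L) = (L + 5)*(L + 25) = (5 + L)*(25 + L))
35 - (z(1*(-4))*(-8) + H(K)) = 35 - ((125 + (1*(-4))² + 30*(1*(-4)))*(-8) + 4) = 35 - ((125 + (-4)² + 30*(-4))*(-8) + 4) = 35 - ((125 + 16 - 120)*(-8) + 4) = 35 - (21*(-8) + 4) = 35 - (-168 + 4) = 35 - 1*(-164) = 35 + 164 = 199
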